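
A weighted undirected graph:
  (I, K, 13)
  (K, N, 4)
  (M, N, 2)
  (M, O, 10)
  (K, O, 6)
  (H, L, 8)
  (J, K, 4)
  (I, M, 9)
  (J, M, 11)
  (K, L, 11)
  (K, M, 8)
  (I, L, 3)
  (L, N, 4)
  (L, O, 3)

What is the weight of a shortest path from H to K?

16

A few of the H→K routes:
H→L→N→M→K: 8 + 4 + 2 + 8 = 22
H→L→K: 8 + 11 = 19
H→L→O→K: 8 + 3 + 6 = 17
H→L→N→K: 8 + 4 + 4 = 16
Best route has total 16.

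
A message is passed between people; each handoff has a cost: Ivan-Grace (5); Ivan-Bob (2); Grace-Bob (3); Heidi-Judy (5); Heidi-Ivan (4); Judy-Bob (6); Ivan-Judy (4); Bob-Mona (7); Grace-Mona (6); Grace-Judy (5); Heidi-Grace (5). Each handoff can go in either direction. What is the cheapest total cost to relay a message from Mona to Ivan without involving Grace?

Routes from Mona to Ivan avoiding Grace:
Mona -> Bob -> Judy -> Ivan: 7 + 6 + 4 = 17
Mona -> Bob -> Ivan: 7 + 2 = 9
Mona -> Bob -> Judy -> Heidi -> Ivan: 7 + 6 + 5 + 4 = 22
The minimum is 9.

9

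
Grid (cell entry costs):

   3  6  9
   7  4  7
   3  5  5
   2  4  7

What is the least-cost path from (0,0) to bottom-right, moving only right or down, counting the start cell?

Best path: [0,0] → [1,0] → [2,0] → [3,0] → [3,1] → [3,2]
Cost: 3 + 7 + 3 + 2 + 4 + 7 = 26

26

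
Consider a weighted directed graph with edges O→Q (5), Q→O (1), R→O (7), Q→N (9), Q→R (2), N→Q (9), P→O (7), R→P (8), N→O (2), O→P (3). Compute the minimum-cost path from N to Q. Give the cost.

7

Paths from N to Q:
N → O → Q: 2 + 5 = 7
N → Q: 9
The minimum is 7.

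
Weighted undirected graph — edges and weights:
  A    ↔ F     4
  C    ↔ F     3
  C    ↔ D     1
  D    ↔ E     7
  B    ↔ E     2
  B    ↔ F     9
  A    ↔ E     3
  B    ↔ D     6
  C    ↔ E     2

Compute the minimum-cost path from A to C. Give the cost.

Some routes from A to C:
A → E → C: 3 + 2 = 5
A → E → D → C: 3 + 7 + 1 = 11
A → F → C: 4 + 3 = 7
Best route has total 5.

5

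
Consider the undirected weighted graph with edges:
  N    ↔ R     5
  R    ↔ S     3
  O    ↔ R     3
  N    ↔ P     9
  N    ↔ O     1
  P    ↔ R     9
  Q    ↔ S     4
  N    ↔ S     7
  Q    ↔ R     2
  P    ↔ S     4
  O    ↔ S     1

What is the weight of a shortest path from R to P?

Checking several routes:
R - S - P: 3 + 4 = 7
R - O - S - P: 3 + 1 + 4 = 8
R - P: 9
R - Q - S - P: 2 + 4 + 4 = 10
The minimum is 7.

7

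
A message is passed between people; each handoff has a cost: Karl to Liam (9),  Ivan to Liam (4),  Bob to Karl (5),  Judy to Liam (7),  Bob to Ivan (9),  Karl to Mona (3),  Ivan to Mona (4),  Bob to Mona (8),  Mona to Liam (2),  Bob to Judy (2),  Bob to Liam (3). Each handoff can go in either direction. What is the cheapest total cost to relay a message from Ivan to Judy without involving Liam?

11

Candidate routes:
Ivan → Mona → Bob → Judy: 4 + 8 + 2 = 14
Ivan → Bob → Judy: 9 + 2 = 11
Ivan → Mona → Karl → Bob → Judy: 4 + 3 + 5 + 2 = 14
Shortest: 11.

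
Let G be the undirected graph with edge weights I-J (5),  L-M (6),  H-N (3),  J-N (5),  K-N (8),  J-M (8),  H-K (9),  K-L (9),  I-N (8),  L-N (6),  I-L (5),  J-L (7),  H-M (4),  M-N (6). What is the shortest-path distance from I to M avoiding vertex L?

Comparing a few candidate routes:
I - N - M: 8 + 6 = 14
I - J - N - M: 5 + 5 + 6 = 16
I - J - M: 5 + 8 = 13
I - N - H - M: 8 + 3 + 4 = 15
Best route has total 13.

13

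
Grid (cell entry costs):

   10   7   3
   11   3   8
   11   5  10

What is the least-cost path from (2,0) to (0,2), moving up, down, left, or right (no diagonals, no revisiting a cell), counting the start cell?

Best path: [2,0] -> [2,1] -> [1,1] -> [0,1] -> [0,2]
Cost: 11 + 5 + 3 + 7 + 3 = 29

29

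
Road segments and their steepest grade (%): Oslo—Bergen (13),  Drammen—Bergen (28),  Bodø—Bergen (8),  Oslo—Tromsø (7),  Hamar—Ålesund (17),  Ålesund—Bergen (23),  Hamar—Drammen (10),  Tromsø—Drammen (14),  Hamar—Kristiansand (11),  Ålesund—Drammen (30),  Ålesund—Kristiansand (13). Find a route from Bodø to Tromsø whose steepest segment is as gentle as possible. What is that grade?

Checking several routes:
Bodø -> Bergen -> Oslo -> Tromsø: max(8, 13, 7) = 13
Bodø -> Bergen -> Ålesund -> Hamar -> Drammen -> Tromsø: max(8, 23, 17, 10, 14) = 23
Bodø -> Bergen -> Ålesund -> Kristiansand -> Hamar -> Drammen -> Tromsø: max(8, 23, 13, 11, 10, 14) = 23
Smallest bottleneck: 13%.

13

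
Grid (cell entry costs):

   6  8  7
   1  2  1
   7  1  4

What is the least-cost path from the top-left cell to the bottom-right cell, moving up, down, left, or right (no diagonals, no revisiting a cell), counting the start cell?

Take [0,0] -> [1,0] -> [1,1] -> [1,2] -> [2,2] for a total of 6 + 1 + 2 + 1 + 4 = 14.

14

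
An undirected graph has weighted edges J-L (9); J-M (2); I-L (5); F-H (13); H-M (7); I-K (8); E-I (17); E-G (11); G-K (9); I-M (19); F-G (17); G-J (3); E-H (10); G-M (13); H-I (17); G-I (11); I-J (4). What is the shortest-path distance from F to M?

Checking several routes:
F -> G -> J -> M: 17 + 3 + 2 = 22
F -> G -> I -> J -> M: 17 + 11 + 4 + 2 = 34
F -> H -> I -> J -> M: 13 + 17 + 4 + 2 = 36
F -> H -> M: 13 + 7 = 20
F -> G -> M: 17 + 13 = 30
The minimum is 20.

20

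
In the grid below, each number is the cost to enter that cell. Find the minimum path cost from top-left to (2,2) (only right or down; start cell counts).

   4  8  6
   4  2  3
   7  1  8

Path r0c0→r1c0→r1c1→r2c1→r2c2: 4 + 4 + 2 + 1 + 8 = 19.

19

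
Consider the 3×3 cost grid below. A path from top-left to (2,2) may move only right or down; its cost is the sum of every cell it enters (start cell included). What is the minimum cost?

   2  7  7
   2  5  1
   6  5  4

Best path: (0,0) -> (1,0) -> (1,1) -> (1,2) -> (2,2)
Cost: 2 + 2 + 5 + 1 + 4 = 14
(Top row then right column would cost 21.)

14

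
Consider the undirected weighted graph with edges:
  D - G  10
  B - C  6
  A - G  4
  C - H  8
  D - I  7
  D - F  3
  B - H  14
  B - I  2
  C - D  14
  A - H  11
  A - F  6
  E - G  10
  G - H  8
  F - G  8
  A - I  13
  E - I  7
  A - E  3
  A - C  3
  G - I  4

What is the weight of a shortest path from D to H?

Some routes from D to H:
D → F → A → H: 3 + 6 + 11 = 20
D → F → A → C → H: 3 + 6 + 3 + 8 = 20
D → I → G → H: 7 + 4 + 8 = 19
D → G → H: 10 + 8 = 18
D → F → A → G → H: 3 + 6 + 4 + 8 = 21
D → F → G → H: 3 + 8 + 8 = 19
Best route has total 18.

18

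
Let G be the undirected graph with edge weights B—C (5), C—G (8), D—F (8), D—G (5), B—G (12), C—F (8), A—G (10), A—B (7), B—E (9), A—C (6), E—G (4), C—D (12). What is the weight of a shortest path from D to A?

A few of the D→A routes:
D - G - C - A: 5 + 8 + 6 = 19
D - G - A: 5 + 10 = 15
D - C - A: 12 + 6 = 18
Shortest: 15.

15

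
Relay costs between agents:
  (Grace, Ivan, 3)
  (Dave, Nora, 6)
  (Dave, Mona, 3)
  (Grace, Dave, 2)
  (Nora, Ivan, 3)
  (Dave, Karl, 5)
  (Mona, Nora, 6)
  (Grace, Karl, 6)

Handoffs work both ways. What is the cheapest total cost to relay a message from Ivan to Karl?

9

Candidate routes:
Ivan → Nora → Dave → Karl: 3 + 6 + 5 = 14
Ivan → Nora → Dave → Grace → Karl: 3 + 6 + 2 + 6 = 17
Ivan → Grace → Karl: 3 + 6 = 9
Ivan → Nora → Mona → Dave → Karl: 3 + 6 + 3 + 5 = 17
Ivan → Grace → Dave → Karl: 3 + 2 + 5 = 10
Ivan → Nora → Mona → Dave → Grace → Karl: 3 + 6 + 3 + 2 + 6 = 20
The minimum is 9.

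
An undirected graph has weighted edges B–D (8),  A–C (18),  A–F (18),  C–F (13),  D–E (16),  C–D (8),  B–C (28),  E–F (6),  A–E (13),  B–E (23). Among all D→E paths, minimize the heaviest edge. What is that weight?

13

Checking several routes:
D - C - A - F - E: max(8, 18, 18, 6) = 18
D - E: max(16) = 16
D - C - F - E: max(8, 13, 6) = 13
The minimum achievable maximum is 13.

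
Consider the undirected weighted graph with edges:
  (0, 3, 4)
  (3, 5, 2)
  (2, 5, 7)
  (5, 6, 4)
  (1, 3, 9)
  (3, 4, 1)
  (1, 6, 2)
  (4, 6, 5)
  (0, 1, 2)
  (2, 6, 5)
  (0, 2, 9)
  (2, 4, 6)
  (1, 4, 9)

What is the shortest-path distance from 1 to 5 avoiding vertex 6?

8

Comparing a few candidate routes:
1-0-2-4-3-5: 2 + 9 + 6 + 1 + 2 = 20
1-3-5: 9 + 2 = 11
1-0-3-5: 2 + 4 + 2 = 8
1-4-3-5: 9 + 1 + 2 = 12
1-0-2-5: 2 + 9 + 7 = 18
Shortest: 8.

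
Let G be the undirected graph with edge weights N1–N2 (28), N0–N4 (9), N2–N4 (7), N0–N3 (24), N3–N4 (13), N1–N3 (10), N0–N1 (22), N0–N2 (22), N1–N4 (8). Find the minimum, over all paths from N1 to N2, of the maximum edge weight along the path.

8

Some routes from N1 to N2:
N1 → N3 → N4 → N2: max(10, 13, 7) = 13
N1 → N4 → N2: max(8, 7) = 8
N1 → N0 → N2: max(22, 22) = 22
N1 → N0 → N4 → N2: max(22, 9, 7) = 22
N1 → N3 → N4 → N0 → N2: max(10, 13, 9, 22) = 22
N1 → N4 → N0 → N2: max(8, 9, 22) = 22
The minimum achievable maximum is 8.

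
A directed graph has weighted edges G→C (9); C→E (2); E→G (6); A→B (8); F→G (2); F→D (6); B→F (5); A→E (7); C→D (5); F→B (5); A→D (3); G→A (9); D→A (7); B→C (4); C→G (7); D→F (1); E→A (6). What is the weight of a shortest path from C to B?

Checking several routes:
C→D→F→B: 5 + 1 + 5 = 11
C→E→A→D→F→B: 2 + 6 + 3 + 1 + 5 = 17
C→E→A→B: 2 + 6 + 8 = 16
Shortest: 11.

11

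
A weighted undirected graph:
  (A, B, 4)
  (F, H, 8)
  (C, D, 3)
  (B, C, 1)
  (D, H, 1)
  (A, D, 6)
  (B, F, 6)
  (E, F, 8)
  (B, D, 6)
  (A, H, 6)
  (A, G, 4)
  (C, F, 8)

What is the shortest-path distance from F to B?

6

Comparing a few candidate routes:
F - C - B: 8 + 1 = 9
F - C - D - B: 8 + 3 + 6 = 17
F - H - D - B: 8 + 1 + 6 = 15
F - B: 6
F - H - A - B: 8 + 6 + 4 = 18
F - H - D - C - B: 8 + 1 + 3 + 1 = 13
Shortest: 6.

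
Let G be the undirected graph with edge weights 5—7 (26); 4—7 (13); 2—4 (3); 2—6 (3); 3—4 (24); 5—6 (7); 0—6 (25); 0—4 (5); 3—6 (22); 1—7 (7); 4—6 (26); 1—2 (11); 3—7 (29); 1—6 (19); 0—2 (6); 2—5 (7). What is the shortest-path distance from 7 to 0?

Comparing a few candidate routes:
7 -> 1 -> 6 -> 2 -> 0: 7 + 19 + 3 + 6 = 35
7 -> 4 -> 0: 13 + 5 = 18
7 -> 4 -> 2 -> 0: 13 + 3 + 6 = 22
7 -> 1 -> 2 -> 4 -> 0: 7 + 11 + 3 + 5 = 26
7 -> 1 -> 6 -> 2 -> 4 -> 0: 7 + 19 + 3 + 3 + 5 = 37
7 -> 1 -> 2 -> 0: 7 + 11 + 6 = 24
Shortest: 18.

18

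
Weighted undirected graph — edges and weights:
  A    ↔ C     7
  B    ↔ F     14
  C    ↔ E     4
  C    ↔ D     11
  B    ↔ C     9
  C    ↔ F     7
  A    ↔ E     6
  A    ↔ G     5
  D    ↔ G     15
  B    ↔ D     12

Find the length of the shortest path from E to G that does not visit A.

Paths from E to G avoiding A:
E-C-F-B-D-G: 4 + 7 + 14 + 12 + 15 = 52
E-C-B-D-G: 4 + 9 + 12 + 15 = 40
E-C-D-G: 4 + 11 + 15 = 30
Shortest: 30.

30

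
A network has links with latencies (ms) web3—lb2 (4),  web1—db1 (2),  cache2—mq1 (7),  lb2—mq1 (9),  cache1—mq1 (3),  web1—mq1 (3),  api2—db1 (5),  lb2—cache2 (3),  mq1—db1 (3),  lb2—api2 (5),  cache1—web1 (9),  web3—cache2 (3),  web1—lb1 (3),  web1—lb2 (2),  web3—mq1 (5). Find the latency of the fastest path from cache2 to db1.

Checking several routes:
cache2 - lb2 - web1 - mq1 - db1: 3 + 2 + 3 + 3 = 11
cache2 - lb2 - web1 - db1: 3 + 2 + 2 = 7
cache2 - mq1 - db1: 7 + 3 = 10
cache2 - web3 - mq1 - db1: 3 + 5 + 3 = 11
cache2 - web3 - lb2 - web1 - db1: 3 + 4 + 2 + 2 = 11
Best route has total 7 ms.

7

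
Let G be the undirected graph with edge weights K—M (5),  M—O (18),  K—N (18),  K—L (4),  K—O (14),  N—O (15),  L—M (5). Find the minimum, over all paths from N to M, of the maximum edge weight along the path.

A few of the N→M routes:
N-O-K-M: max(15, 14, 5) = 15
N-K-M: max(18, 5) = 18
N-K-L-M: max(18, 4, 5) = 18
N-O-K-L-M: max(15, 14, 4, 5) = 15
Smallest bottleneck: 15.

15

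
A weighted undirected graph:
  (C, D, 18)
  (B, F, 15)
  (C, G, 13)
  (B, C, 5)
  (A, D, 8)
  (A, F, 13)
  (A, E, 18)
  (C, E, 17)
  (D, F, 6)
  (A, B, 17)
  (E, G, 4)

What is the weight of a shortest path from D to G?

30

A few of the D→G routes:
D -> C -> G: 18 + 13 = 31
D -> C -> E -> G: 18 + 17 + 4 = 39
D -> A -> E -> G: 8 + 18 + 4 = 30
Best route has total 30.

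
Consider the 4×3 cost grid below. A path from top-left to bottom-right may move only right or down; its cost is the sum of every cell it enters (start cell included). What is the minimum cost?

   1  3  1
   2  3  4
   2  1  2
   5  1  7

14

Path r0c0→r1c0→r2c0→r2c1→r3c1→r3c2: 1 + 2 + 2 + 1 + 1 + 7 = 14.
(Top row then right column would cost 18.)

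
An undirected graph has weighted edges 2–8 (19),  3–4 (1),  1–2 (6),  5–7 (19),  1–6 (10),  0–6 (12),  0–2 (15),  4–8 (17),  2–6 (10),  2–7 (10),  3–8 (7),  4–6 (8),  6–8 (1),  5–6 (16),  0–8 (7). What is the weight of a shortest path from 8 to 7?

21

Some routes from 8 to 7:
8 - 2 - 7: 19 + 10 = 29
8 - 6 - 2 - 7: 1 + 10 + 10 = 21
8 - 6 - 1 - 2 - 7: 1 + 10 + 6 + 10 = 27
The minimum is 21.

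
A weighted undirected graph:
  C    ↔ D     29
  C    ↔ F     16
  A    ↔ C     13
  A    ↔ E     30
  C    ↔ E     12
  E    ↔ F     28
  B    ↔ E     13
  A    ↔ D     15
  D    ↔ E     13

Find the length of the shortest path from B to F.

Some routes from B to F:
B → E → F: 13 + 28 = 41
B → E → C → F: 13 + 12 + 16 = 41
B → E → D → C → F: 13 + 13 + 29 + 16 = 71
B → E → D → A → C → F: 13 + 13 + 15 + 13 + 16 = 70
The minimum is 41.

41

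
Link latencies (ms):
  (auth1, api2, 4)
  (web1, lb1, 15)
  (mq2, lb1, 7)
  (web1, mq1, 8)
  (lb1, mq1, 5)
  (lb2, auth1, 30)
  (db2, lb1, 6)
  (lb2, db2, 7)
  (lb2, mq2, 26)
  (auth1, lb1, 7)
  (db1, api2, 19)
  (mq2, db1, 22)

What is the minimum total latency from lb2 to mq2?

20

Some routes from lb2 to mq2:
lb2 → db2 → lb1 → mq2: 7 + 6 + 7 = 20
lb2 → auth1 → lb1 → mq2: 30 + 7 + 7 = 44
lb2 → mq2: 26
The minimum is 20 ms.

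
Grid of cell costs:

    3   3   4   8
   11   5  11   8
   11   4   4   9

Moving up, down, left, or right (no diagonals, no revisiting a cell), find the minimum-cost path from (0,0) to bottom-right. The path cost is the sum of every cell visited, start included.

One optimal route is [0,0] [0,1] [1,1] [2,1] [2,2] [2,3].
Its cost is 3 + 3 + 5 + 4 + 4 + 9 = 28.

28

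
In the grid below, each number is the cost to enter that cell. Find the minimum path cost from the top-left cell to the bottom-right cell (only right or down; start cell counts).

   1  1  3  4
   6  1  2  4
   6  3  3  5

Best path: (0,0) -> (0,1) -> (1,1) -> (1,2) -> (2,2) -> (2,3)
Cost: 1 + 1 + 1 + 2 + 3 + 5 = 13

13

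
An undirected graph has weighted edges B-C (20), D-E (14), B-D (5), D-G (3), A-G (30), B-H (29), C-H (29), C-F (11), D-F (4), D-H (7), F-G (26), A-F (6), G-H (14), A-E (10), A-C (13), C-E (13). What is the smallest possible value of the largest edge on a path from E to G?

10

Some routes from E to G:
E -> C -> F -> D -> G: max(13, 11, 4, 3) = 13
E -> C -> A -> F -> D -> H -> G: max(13, 13, 6, 4, 7, 14) = 14
E -> A -> F -> D -> G: max(10, 6, 4, 3) = 10
E -> C -> F -> D -> H -> G: max(13, 11, 4, 7, 14) = 14
E -> A -> C -> F -> D -> G: max(10, 13, 11, 4, 3) = 13
E -> C -> A -> F -> D -> G: max(13, 13, 6, 4, 3) = 13
The minimum achievable maximum is 10.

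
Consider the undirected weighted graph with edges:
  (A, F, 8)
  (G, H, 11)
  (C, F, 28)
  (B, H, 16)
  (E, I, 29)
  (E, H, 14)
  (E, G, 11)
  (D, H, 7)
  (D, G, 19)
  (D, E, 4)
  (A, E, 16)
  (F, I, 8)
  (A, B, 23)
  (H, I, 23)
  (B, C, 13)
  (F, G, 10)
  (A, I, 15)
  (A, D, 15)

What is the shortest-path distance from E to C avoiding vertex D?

43

Checking several routes:
E - A - B - C: 16 + 23 + 13 = 52
E - G - F - C: 11 + 10 + 28 = 49
E - A - F - C: 16 + 8 + 28 = 52
E - G - H - B - C: 11 + 11 + 16 + 13 = 51
E - H - B - C: 14 + 16 + 13 = 43
The minimum is 43.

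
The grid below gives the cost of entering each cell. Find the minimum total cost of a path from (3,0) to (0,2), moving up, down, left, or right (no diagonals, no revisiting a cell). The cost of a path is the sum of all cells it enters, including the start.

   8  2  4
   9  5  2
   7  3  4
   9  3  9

25

Best path: r3c0 r3c1 r2c1 r2c2 r1c2 r0c2
Cost: 9 + 3 + 3 + 4 + 2 + 4 = 25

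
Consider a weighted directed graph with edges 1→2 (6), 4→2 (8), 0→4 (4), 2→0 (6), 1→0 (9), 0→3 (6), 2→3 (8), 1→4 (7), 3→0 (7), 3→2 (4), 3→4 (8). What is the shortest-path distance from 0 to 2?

Routes from 0 to 2:
0 -> 3 -> 2: 6 + 4 = 10
0 -> 3 -> 4 -> 2: 6 + 8 + 8 = 22
0 -> 4 -> 2: 4 + 8 = 12
Shortest: 10.

10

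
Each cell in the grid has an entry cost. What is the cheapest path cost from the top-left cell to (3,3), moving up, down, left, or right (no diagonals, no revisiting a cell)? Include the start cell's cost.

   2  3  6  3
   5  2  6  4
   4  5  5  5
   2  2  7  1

Cheapest: r0c0 r0c1 r1c1 r2c1 r3c1 r3c2 r3c3
  2 + 3 + 2 + 5 + 2 + 7 + 1 = 22

22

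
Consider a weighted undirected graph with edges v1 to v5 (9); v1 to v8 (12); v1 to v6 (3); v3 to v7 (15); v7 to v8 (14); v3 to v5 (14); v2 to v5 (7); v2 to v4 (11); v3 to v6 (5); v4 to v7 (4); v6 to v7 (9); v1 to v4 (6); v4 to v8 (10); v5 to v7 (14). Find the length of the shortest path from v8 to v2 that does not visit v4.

28

Checking several routes:
v8 - v7 - v5 - v2: 14 + 14 + 7 = 35
v8 - v1 - v5 - v2: 12 + 9 + 7 = 28
v8 - v1 - v6 - v7 - v5 - v2: 12 + 3 + 9 + 14 + 7 = 45
v8 - v7 - v6 - v1 - v5 - v2: 14 + 9 + 3 + 9 + 7 = 42
v8 - v1 - v6 - v3 - v5 - v2: 12 + 3 + 5 + 14 + 7 = 41
The minimum is 28.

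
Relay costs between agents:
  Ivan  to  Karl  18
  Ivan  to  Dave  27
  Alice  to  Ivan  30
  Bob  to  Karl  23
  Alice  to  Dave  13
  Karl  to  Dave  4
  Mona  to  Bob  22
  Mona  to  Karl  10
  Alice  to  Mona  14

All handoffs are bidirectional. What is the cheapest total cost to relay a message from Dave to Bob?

A few of the Dave→Bob routes:
Dave -> Karl -> Bob: 4 + 23 = 27
Dave -> Alice -> Mona -> Bob: 13 + 14 + 22 = 49
Dave -> Karl -> Mona -> Bob: 4 + 10 + 22 = 36
The minimum is 27.

27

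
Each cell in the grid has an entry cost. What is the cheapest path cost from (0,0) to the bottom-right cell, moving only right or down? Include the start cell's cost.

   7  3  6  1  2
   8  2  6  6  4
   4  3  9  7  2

Path r0c0 → r0c1 → r0c2 → r0c3 → r0c4 → r1c4 → r2c4: 7 + 3 + 6 + 1 + 2 + 4 + 2 = 25.

25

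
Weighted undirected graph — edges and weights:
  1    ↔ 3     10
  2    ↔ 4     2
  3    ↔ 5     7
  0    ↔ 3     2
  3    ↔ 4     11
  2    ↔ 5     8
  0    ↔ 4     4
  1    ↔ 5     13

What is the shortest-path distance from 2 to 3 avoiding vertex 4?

15

Paths from 2 to 3 avoiding 4:
2→5→3: 8 + 7 = 15
2→5→1→3: 8 + 13 + 10 = 31
Shortest: 15.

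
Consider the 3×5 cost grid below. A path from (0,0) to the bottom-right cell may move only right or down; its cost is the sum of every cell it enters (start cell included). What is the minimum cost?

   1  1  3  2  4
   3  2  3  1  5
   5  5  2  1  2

11

One optimal route is (0,0) → (0,1) → (0,2) → (0,3) → (1,3) → (2,3) → (2,4).
Its cost is 1 + 1 + 3 + 2 + 1 + 1 + 2 = 11.
(Top row then right column would cost 18.)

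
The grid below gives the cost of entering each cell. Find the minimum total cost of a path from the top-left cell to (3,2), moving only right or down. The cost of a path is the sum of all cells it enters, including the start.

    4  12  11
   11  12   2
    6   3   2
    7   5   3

29

One optimal route is (0,0) → (1,0) → (2,0) → (2,1) → (2,2) → (3,2).
Its cost is 4 + 11 + 6 + 3 + 2 + 3 = 29.
For comparison, the top-then-right route costs 34.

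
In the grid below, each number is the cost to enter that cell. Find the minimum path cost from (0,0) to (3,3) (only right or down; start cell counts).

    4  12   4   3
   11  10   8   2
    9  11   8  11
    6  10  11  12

Path (0,0) -> (0,1) -> (0,2) -> (0,3) -> (1,3) -> (2,3) -> (3,3): 4 + 12 + 4 + 3 + 2 + 11 + 12 = 48.

48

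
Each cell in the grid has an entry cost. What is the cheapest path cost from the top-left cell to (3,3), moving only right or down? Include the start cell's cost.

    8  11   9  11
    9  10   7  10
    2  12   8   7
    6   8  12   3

Take (0,0) (1,0) (2,0) (3,0) (3,1) (3,2) (3,3) for a total of 8 + 9 + 2 + 6 + 8 + 12 + 3 = 48.
(Top row then right column would cost 59.)

48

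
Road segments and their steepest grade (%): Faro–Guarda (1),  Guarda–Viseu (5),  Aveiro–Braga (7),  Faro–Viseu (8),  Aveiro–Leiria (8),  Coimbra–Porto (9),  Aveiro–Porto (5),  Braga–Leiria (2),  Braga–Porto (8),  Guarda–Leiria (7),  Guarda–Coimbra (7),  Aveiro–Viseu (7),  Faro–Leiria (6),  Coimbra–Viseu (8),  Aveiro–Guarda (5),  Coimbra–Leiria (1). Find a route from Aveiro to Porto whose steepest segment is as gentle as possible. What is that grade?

5

Some routes from Aveiro to Porto:
Aveiro -> Porto: max(5) = 5
Aveiro -> Guarda -> Leiria -> Braga -> Porto: max(5, 7, 2, 8) = 8
Aveiro -> Guarda -> Faro -> Viseu -> Coimbra -> Leiria -> Braga -> Porto: max(5, 1, 8, 8, 1, 2, 8) = 8
Aveiro -> Guarda -> Viseu -> Coimbra -> Leiria -> Braga -> Porto: max(5, 5, 8, 1, 2, 8) = 8
Aveiro -> Guarda -> Viseu -> Faro -> Leiria -> Braga -> Porto: max(5, 5, 8, 6, 2, 8) = 8
Smallest bottleneck: 5%.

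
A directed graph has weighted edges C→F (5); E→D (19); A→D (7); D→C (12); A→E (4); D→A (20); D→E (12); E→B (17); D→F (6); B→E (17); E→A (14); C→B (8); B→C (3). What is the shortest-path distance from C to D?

Paths from C to D:
C-B-E-A-D: 8 + 17 + 14 + 7 = 46
C-B-E-D: 8 + 17 + 19 = 44
The minimum is 44.

44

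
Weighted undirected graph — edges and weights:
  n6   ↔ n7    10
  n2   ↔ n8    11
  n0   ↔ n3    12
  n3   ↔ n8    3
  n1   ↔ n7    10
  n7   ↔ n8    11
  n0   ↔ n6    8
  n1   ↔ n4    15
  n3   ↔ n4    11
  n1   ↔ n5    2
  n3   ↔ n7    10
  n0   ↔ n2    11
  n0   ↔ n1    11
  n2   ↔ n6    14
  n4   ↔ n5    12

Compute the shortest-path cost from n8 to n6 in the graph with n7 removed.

Comparing a few candidate routes:
n8→n3→n0→n6: 3 + 12 + 8 = 23
n8→n2→n0→n6: 11 + 11 + 8 = 30
n8→n2→n6: 11 + 14 = 25
n8→n3→n0→n2→n6: 3 + 12 + 11 + 14 = 40
The minimum is 23.

23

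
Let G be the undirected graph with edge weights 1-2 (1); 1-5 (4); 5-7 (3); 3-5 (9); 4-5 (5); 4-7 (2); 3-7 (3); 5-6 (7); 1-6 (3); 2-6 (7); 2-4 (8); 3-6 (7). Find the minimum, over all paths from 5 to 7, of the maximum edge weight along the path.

Some routes from 5 to 7:
5 → 1 → 2 → 6 → 3 → 7: max(4, 1, 7, 7, 3) = 7
5 → 7: max(3) = 3
5 → 6 → 3 → 7: max(7, 7, 3) = 7
5 → 1 → 6 → 3 → 7: max(4, 3, 7, 3) = 7
5 → 4 → 7: max(5, 2) = 5
Best route has worst link 3.

3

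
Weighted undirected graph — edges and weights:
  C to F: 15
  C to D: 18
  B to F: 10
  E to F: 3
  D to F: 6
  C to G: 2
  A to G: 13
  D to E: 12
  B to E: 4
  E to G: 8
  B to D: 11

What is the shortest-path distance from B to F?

Checking several routes:
B - D - F: 11 + 6 = 17
B - F: 10
B - E - F: 4 + 3 = 7
Best route has total 7.

7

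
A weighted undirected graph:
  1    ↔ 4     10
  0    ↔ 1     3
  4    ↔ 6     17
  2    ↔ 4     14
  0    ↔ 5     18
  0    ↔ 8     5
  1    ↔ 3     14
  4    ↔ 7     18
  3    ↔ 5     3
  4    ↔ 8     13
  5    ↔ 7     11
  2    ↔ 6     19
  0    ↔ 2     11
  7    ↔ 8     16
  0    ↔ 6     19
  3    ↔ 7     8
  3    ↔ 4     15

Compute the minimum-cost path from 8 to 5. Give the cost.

Comparing a few candidate routes:
8 - 0 - 5: 5 + 18 = 23
8 - 4 - 3 - 5: 13 + 15 + 3 = 31
8 - 7 - 5: 16 + 11 = 27
8 - 7 - 3 - 5: 16 + 8 + 3 = 27
8 - 0 - 1 - 3 - 5: 5 + 3 + 14 + 3 = 25
Best route has total 23.

23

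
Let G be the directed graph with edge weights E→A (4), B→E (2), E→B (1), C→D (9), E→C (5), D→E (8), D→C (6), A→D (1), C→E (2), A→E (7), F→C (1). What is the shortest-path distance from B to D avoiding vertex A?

16

Paths from B to D avoiding A:
B→E→C→D: 2 + 5 + 9 = 16
The minimum is 16.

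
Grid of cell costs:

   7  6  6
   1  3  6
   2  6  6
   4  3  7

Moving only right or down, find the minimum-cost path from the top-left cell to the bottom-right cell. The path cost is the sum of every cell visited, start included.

24

One optimal route is (0,0) (1,0) (2,0) (3,0) (3,1) (3,2).
Its cost is 7 + 1 + 2 + 4 + 3 + 7 = 24.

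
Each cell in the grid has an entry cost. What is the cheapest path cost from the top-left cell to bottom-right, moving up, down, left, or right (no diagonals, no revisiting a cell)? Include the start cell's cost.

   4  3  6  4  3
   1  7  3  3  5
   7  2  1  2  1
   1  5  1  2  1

19

Best path: (0,0) -> (1,0) -> (1,1) -> (2,1) -> (2,2) -> (2,3) -> (2,4) -> (3,4)
Cost: 4 + 1 + 7 + 2 + 1 + 2 + 1 + 1 = 19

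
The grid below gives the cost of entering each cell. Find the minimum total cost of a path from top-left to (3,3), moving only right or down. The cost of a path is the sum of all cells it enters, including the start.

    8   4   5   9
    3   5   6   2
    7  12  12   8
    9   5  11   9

Best path: r0c0 -> r1c0 -> r1c1 -> r1c2 -> r1c3 -> r2c3 -> r3c3
Cost: 8 + 3 + 5 + 6 + 2 + 8 + 9 = 41
(Top row then right column would cost 45.)

41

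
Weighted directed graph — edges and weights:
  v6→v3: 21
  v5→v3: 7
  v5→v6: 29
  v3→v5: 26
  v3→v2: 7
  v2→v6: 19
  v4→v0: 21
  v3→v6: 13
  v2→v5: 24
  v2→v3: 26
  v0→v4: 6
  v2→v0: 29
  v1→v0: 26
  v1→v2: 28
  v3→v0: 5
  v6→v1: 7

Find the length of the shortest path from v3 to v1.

Paths from v3 to v1:
v3 → v6 → v1: 13 + 7 = 20
v3 → v5 → v6 → v1: 26 + 29 + 7 = 62
v3 → v2 → v5 → v6 → v1: 7 + 24 + 29 + 7 = 67
v3 → v2 → v6 → v1: 7 + 19 + 7 = 33
Shortest: 20.

20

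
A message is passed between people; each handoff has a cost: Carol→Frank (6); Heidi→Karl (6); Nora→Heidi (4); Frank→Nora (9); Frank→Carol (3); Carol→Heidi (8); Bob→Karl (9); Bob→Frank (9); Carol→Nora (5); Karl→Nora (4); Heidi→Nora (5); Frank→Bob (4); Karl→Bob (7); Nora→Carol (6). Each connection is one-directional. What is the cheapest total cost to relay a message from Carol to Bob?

A few of the Carol→Bob routes:
Carol-Frank-Bob: 6 + 4 = 10
Carol-Nora-Heidi-Karl-Bob: 5 + 4 + 6 + 7 = 22
Carol-Heidi-Karl-Bob: 8 + 6 + 7 = 21
Best route has total 10.

10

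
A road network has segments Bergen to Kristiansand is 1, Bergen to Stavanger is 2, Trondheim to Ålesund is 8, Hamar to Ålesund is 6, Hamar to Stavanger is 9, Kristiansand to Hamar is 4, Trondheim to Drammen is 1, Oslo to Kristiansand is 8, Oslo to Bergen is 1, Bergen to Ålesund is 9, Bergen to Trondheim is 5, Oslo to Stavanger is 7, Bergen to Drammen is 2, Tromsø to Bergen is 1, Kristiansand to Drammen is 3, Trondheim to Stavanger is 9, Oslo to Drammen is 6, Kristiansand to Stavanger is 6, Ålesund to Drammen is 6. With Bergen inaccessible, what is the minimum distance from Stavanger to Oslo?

Comparing a few candidate routes:
Stavanger - Kristiansand - Oslo: 6 + 8 = 14
Stavanger - Kristiansand - Drammen - Oslo: 6 + 3 + 6 = 15
Stavanger - Oslo: 7
Best route has total 7.

7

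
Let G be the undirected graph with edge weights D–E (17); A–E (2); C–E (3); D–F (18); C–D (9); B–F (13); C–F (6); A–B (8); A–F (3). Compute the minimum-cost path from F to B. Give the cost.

A few of the F→B routes:
F - C - E - A - B: 6 + 3 + 2 + 8 = 19
F - A - B: 3 + 8 = 11
F - C - D - E - A - B: 6 + 9 + 17 + 2 + 8 = 42
F - D - C - E - A - B: 18 + 9 + 3 + 2 + 8 = 40
F - B: 13
The minimum is 11.

11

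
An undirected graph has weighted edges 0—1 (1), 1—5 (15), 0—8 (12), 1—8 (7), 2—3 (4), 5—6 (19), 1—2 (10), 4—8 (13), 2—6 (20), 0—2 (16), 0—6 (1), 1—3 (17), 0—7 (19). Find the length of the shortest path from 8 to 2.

17

Some routes from 8 to 2:
8 → 1 → 0 → 2: 7 + 1 + 16 = 24
8 → 0 → 1 → 2: 12 + 1 + 10 = 23
8 → 1 → 2: 7 + 10 = 17
The minimum is 17.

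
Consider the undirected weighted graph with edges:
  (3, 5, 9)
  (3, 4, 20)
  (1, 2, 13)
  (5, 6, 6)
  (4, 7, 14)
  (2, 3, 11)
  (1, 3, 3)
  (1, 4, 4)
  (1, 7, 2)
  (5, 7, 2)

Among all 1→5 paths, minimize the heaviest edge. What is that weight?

2

Checking several routes:
1 → 4 → 7 → 5: max(4, 14, 2) = 14
1 → 7 → 5: max(2, 2) = 2
1 → 7 → 4 → 3 → 5: max(2, 14, 20, 9) = 20
1 → 3 → 5: max(3, 9) = 9
1 → 2 → 3 → 5: max(13, 11, 9) = 13
The minimum achievable maximum is 2.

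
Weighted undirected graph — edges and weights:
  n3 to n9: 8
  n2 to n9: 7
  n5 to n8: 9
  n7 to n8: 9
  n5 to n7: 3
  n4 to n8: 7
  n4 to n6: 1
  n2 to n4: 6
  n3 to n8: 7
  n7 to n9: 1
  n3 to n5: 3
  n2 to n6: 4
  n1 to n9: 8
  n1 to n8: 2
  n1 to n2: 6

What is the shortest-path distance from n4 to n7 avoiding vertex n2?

A few of the n4→n7 routes:
n4→n8→n7: 7 + 9 = 16
n4→n8→n3→n5→n7: 7 + 7 + 3 + 3 = 20
n4→n8→n5→n7: 7 + 9 + 3 = 19
n4→n8→n1→n9→n7: 7 + 2 + 8 + 1 = 18
n4→n8→n5→n3→n9→n7: 7 + 9 + 3 + 8 + 1 = 28
n4→n8→n3→n9→n7: 7 + 7 + 8 + 1 = 23
Shortest: 16.

16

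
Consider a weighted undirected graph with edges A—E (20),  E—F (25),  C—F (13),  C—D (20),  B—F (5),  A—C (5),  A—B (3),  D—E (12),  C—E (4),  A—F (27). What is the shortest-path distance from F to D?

Some routes from F to D:
F -> B -> A -> E -> D: 5 + 3 + 20 + 12 = 40
F -> C -> D: 13 + 20 = 33
F -> B -> A -> C -> E -> D: 5 + 3 + 5 + 4 + 12 = 29
F -> C -> E -> D: 13 + 4 + 12 = 29
F -> E -> D: 25 + 12 = 37
F -> B -> A -> C -> D: 5 + 3 + 5 + 20 = 33
Shortest: 29.

29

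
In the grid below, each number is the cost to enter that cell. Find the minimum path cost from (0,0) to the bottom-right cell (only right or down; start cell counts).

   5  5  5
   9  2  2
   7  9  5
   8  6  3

22

Cheapest: r0c0 -> r0c1 -> r1c1 -> r1c2 -> r2c2 -> r3c2
  5 + 5 + 2 + 2 + 5 + 3 = 22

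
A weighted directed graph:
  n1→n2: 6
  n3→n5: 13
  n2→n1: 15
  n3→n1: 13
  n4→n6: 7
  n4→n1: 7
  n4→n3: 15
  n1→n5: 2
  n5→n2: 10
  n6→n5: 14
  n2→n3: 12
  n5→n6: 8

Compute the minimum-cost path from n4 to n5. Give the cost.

Candidate routes:
n4 → n3 → n1 → n5: 15 + 13 + 2 = 30
n4 → n1 → n2 → n3 → n5: 7 + 6 + 12 + 13 = 38
n4 → n3 → n5: 15 + 13 = 28
n4 → n6 → n5: 7 + 14 = 21
n4 → n1 → n5: 7 + 2 = 9
Best route has total 9.

9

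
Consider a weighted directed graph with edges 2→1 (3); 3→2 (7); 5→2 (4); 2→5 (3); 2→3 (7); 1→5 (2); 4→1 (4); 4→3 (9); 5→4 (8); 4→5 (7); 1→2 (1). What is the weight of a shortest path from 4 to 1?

Candidate routes:
4 - 5 - 2 - 1: 7 + 4 + 3 = 14
4 - 1: 4
4 - 3 - 2 - 1: 9 + 7 + 3 = 19
Best route has total 4.

4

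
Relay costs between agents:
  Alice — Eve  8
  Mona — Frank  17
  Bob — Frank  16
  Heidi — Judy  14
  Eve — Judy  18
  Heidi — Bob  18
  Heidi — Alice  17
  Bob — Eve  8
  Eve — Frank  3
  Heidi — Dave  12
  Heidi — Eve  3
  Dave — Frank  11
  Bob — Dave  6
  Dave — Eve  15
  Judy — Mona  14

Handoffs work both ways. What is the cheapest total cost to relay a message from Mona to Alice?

A few of the Mona→Alice routes:
Mona→Frank→Eve→Heidi→Alice: 17 + 3 + 3 + 17 = 40
Mona→Judy→Eve→Alice: 14 + 18 + 8 = 40
Mona→Judy→Heidi→Eve→Alice: 14 + 14 + 3 + 8 = 39
Mona→Frank→Eve→Alice: 17 + 3 + 8 = 28
The minimum is 28.

28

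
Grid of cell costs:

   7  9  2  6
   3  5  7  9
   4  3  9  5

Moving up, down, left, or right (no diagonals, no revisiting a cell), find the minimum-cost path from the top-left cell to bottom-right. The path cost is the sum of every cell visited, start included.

Best path: r0c0 -> r1c0 -> r2c0 -> r2c1 -> r2c2 -> r2c3
Cost: 7 + 3 + 4 + 3 + 9 + 5 = 31

31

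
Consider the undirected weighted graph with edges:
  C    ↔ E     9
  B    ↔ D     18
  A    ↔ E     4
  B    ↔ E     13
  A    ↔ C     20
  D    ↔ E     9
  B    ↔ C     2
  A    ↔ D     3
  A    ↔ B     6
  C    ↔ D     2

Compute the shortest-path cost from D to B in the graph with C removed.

Some routes from D to B avoiding C:
D - E - A - B: 9 + 4 + 6 = 19
D - B: 18
D - A - B: 3 + 6 = 9
Shortest: 9.

9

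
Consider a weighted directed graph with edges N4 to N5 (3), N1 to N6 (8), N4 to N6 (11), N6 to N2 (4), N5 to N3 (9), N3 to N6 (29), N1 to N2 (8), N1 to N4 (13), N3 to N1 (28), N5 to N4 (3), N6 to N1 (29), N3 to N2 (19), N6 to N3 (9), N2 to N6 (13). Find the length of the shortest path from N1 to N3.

17

Paths from N1 to N3:
N1→N2→N6→N3: 8 + 13 + 9 = 30
N1→N4→N5→N3: 13 + 3 + 9 = 25
N1→N4→N6→N3: 13 + 11 + 9 = 33
N1→N6→N3: 8 + 9 = 17
Shortest: 17.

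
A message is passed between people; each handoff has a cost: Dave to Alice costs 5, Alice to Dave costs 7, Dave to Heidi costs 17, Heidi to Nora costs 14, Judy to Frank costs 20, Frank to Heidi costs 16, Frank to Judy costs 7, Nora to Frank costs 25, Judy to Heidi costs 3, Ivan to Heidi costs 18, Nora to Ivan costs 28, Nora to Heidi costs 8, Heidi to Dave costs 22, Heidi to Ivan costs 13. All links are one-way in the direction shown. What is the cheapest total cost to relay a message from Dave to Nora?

31

Candidate routes:
Dave→Heidi→Nora: 17 + 14 = 31
Best route has total 31.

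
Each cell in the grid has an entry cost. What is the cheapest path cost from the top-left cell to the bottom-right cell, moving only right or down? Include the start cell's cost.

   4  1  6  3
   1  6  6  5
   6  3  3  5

22

Cheapest: (0,0) -> (0,1) -> (1,1) -> (2,1) -> (2,2) -> (2,3)
  4 + 1 + 6 + 3 + 3 + 5 = 22
For comparison, the top-then-right route costs 24.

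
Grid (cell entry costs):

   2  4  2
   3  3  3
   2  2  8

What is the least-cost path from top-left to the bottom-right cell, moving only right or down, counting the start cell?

17

Take [0,0] [1,0] [2,0] [2,1] [2,2] for a total of 2 + 3 + 2 + 2 + 8 = 17.
(Top row then right column would cost 19.)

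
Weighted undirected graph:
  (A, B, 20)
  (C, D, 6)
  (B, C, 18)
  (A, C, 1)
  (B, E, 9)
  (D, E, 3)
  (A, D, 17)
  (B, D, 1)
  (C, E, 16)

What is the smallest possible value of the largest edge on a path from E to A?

6

A few of the E→A routes:
E - B - D - C - A: max(9, 1, 6, 1) = 9
E - C - A: max(16, 1) = 16
E - D - A: max(3, 17) = 17
E - D - C - A: max(3, 6, 1) = 6
E - C - D - A: max(16, 6, 17) = 17
Best route has worst link 6.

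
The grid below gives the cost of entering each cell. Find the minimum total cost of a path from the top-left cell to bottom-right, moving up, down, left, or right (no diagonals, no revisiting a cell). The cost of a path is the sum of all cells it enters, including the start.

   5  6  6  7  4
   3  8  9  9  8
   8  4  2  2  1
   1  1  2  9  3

Best path: (0,0) → (1,0) → (1,1) → (2,1) → (2,2) → (2,3) → (2,4) → (3,4)
Cost: 5 + 3 + 8 + 4 + 2 + 2 + 1 + 3 = 28

28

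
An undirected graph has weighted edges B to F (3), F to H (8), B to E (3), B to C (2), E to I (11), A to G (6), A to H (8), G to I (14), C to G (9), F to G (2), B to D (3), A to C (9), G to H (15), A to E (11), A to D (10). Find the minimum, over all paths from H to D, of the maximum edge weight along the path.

Comparing a few candidate routes:
H - F - B - D: max(8, 3, 3) = 8
H - F - G - C - B - D: max(8, 2, 9, 2, 3) = 9
H - A - G - F - B - D: max(8, 6, 2, 3, 3) = 8
Smallest bottleneck: 8.

8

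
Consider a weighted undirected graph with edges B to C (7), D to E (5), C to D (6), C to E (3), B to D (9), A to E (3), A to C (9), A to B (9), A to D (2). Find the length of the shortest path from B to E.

Some routes from B to E:
B -> A -> E: 9 + 3 = 12
B -> D -> A -> E: 9 + 2 + 3 = 14
B -> D -> E: 9 + 5 = 14
B -> C -> E: 7 + 3 = 10
The minimum is 10.

10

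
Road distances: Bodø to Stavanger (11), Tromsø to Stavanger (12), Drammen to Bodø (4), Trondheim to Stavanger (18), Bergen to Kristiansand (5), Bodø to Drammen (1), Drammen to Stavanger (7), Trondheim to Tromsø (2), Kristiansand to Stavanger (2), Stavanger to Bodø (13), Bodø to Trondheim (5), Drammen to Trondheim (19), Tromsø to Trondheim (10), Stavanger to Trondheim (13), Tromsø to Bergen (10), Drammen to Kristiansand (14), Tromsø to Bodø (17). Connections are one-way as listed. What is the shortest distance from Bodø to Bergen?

17

Comparing a few candidate routes:
Bodø - Drammen - Stavanger - Trondheim - Tromsø - Bergen: 1 + 7 + 13 + 2 + 10 = 33
Bodø - Trondheim - Tromsø - Bergen: 5 + 2 + 10 = 17
Bodø - Stavanger - Trondheim - Tromsø - Bergen: 11 + 13 + 2 + 10 = 36
Bodø - Drammen - Trondheim - Tromsø - Bergen: 1 + 19 + 2 + 10 = 32
Shortest: 17.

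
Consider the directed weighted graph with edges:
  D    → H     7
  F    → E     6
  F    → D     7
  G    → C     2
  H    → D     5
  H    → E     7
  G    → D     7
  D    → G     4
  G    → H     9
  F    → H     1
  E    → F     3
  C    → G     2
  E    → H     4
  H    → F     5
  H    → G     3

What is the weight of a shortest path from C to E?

Paths from C to E:
C - G - D - H - E: 2 + 7 + 7 + 7 = 23
C - G - H - E: 2 + 9 + 7 = 18
C - G - D - H - F - E: 2 + 7 + 7 + 5 + 6 = 27
C - G - H - F - E: 2 + 9 + 5 + 6 = 22
Best route has total 18.

18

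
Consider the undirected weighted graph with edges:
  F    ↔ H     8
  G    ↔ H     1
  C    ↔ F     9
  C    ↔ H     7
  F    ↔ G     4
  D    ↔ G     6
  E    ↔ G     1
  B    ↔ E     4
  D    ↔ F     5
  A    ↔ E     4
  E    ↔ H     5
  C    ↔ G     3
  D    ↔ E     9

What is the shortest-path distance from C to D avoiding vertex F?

9

Comparing a few candidate routes:
C - G - E - D: 3 + 1 + 9 = 13
C - H - G - D: 7 + 1 + 6 = 14
C - H - G - E - D: 7 + 1 + 1 + 9 = 18
C - G - D: 3 + 6 = 9
The minimum is 9.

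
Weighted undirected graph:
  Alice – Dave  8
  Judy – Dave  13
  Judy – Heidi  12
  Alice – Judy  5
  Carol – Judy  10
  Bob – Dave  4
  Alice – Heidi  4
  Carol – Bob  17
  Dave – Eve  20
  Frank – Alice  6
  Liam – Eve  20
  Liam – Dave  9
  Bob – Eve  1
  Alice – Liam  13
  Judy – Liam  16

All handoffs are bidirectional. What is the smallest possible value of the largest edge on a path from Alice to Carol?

10

Some routes from Alice to Carol:
Alice→Heidi→Judy→Carol: max(4, 12, 10) = 12
Alice→Dave→Judy→Carol: max(8, 13, 10) = 13
Alice→Judy→Carol: max(5, 10) = 10
Smallest bottleneck: 10.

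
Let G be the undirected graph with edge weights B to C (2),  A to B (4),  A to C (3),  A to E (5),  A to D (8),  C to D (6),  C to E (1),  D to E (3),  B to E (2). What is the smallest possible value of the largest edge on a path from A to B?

Checking several routes:
A→C→B: max(3, 2) = 3
A→C→E→B: max(3, 1, 2) = 3
A→E→B: max(5, 2) = 5
A→B: max(4) = 4
Best route has worst link 3.

3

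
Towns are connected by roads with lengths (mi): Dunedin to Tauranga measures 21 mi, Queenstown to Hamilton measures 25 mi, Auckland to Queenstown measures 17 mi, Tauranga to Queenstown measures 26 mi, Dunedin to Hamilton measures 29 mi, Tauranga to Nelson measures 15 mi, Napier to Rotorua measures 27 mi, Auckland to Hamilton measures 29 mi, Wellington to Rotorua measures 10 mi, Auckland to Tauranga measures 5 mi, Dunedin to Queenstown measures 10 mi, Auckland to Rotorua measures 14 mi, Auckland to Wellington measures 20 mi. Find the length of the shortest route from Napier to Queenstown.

58

Some routes from Napier to Queenstown:
Napier - Rotorua - Wellington - Auckland - Queenstown: 27 + 10 + 20 + 17 = 74
Napier - Rotorua - Auckland - Queenstown: 27 + 14 + 17 = 58
Napier - Rotorua - Auckland - Tauranga - Queenstown: 27 + 14 + 5 + 26 = 72
Shortest: 58 mi.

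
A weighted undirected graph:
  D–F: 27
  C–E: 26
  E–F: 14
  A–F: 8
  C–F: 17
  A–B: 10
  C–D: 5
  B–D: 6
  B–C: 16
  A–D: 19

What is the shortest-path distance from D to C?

Comparing a few candidate routes:
D → B → C: 6 + 16 = 22
D → A → F → C: 19 + 8 + 17 = 44
D → B → A → F → C: 6 + 10 + 8 + 17 = 41
D → C: 5
The minimum is 5.

5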